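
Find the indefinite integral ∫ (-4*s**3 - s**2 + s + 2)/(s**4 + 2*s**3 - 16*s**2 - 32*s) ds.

-log(s)/16 - 133*log(s - 4)/96 + 7*log(s + 2)/6 - 119*log(s + 4)/32 + C

Factor the denominator: s*(s - 4)*(s + 2)*(s + 4).
Partial-fraction decomposition: -119/(32*(s + 4)) + 7/(6*(s + 2)) - 133/(96*(s - 4)) - 1/(16*s).
Integrate each term: A/(s−a) contributes A·log|s−a|.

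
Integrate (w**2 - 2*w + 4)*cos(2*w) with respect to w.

Use integration by parts with u = w**2 - 2*w + 4, dv = cos(2*w) dw, so v = sin(2*w)/2.
Apply parts 2 times (tabular method): alternate signs, differentiate u down to 0, integrate dv up.

w**2*sin(2*w)/2 - w*sin(2*w) + w*cos(2*w)/2 + 7*sin(2*w)/4 - cos(2*w)/2 + C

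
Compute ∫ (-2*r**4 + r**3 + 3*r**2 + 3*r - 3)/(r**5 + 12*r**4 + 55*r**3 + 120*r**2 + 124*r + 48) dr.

-log(r + 1) - 171*log(r + 2)/4 + 87*log(r + 3) - 181*log(r + 4)/4 - 37/(2*r + 4) + C

Factor the denominator: (r + 1)*(r + 2)**2*(r + 3)*(r + 4).
Partial-fraction decomposition: -181/(4*(r + 4)) + 87/(r + 3) - 171/(4*(r + 2)) + 37/(2*(r + 2)**2) - 1/(r + 1).
Integrate each term; A/(r−a) gives A·log|r−a|; A/(r−a)² gives −A/(r−a).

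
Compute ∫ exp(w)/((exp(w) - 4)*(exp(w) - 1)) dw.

log(exp(w) - 4)/3 - log(exp(w) - 1)/3 + C

Let u = e^w, du = e^w dw.
The integral becomes ∫ du/((u-1)(u-4)); decompose into partial fractions.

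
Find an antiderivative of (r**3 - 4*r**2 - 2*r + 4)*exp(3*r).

Use integration by parts with u = r**3 - 4*r**2 - 2*r + 4, dv = exp(3*r) dr, so v = exp(3*r)/3.
Apply parts 3 times (tabular method): alternate signs, differentiate u down to 0, integrate dv up.

(9*r**3 - 45*r**2 + 12*r + 32)*exp(3*r)/27 + C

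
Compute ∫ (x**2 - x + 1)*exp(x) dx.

(x**2 - 3*x + 4)*exp(x) + C

Use integration by parts with u = x**2 - x + 1, dv = exp(x) dx, so v = exp(x).
Apply parts 2 times (tabular method): alternate signs, differentiate u down to 0, integrate dv up.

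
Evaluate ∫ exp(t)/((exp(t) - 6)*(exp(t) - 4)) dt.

Let u = e^t, du = e^t dt.
The integral becomes ∫ du/((u-4)(u-6)); decompose into partial fractions.

log(exp(t) - 6)/2 - log(exp(t) - 4)/2 + C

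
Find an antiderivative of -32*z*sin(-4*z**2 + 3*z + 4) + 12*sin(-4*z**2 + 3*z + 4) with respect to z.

Let u = 4*z**2 - 3*z - 4, so du = (8*z - 3) dz.
Rewriting, the integral becomes 4·∫ sin(u) du = 4·-cos(u).
Substituting back, u = 4*z**2 - 3*z - 4.

-4*cos(-4*z**2 + 3*z + 4) + C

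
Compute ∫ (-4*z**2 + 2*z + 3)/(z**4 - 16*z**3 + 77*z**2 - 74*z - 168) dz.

-179*log(z - 7)/24 + 129*log(z - 6)/14 - 53*log(z - 4)/30 + 3*log(z + 1)/280 + C

Factor the denominator: (z - 7)*(z - 6)*(z - 4)*(z + 1).
Partial-fraction decomposition: 3/(280*(z + 1)) - 53/(30*(z - 4)) + 129/(14*(z - 6)) - 179/(24*(z - 7)).
Integrate each term: A/(z−a) contributes A·log|z−a|.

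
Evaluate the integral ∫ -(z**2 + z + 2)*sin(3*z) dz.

Use integration by parts with u = z**2 + z + 2, dv = -sin(3*z) dz, so v = cos(3*z)/3.
Apply parts 2 times (tabular method): alternate signs, differentiate u down to 0, integrate dv up.

z**2*cos(3*z)/3 - 2*z*sin(3*z)/9 + z*cos(3*z)/3 - sin(3*z)/9 + 16*cos(3*z)/27 + C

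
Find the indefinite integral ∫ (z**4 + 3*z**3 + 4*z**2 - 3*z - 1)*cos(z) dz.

Use integration by parts with u = z**4 + 3*z**3 + 4*z**2 - 3*z - 1, dv = cos(z) dz, so v = sin(z).
Apply parts 4 times (tabular method): alternate signs, differentiate u down to 0, integrate dv up.

z**4*sin(z) + 3*z**3*sin(z) + 4*z**3*cos(z) - 8*z**2*sin(z) + 9*z**2*cos(z) - 21*z*sin(z) - 16*z*cos(z) + 15*sin(z) - 21*cos(z) + C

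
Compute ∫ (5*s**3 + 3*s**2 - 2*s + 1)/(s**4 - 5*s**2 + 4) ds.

Factor the denominator: (s - 2)*(s - 1)*(s + 1)*(s + 2).
Partial-fraction decomposition: 23/(12*(s + 2)) + 1/(6*(s + 1)) - 7/(6*(s - 1)) + 49/(12*(s - 2)).
Integrate each term: A/(s−a) contributes A·log|s−a|.

49*log(s - 2)/12 - 7*log(s - 1)/6 + log(s + 1)/6 + 23*log(s + 2)/12 + C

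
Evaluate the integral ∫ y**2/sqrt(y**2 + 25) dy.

y*sqrt(y**2 + 25)/2 - 25*log(y + sqrt(y**2 + 25))/2 + C

Substitute y = 5·tan(θ), so dy = 5·sec(θ)^2 dθ and the radical becomes sqrt(y**2 + 25) = 5·sec(θ) by the Pythagorean identity.
Integrate the resulting trig expression in θ, then back-substitute tan(θ) = y/5, sec(θ) = sqrt(y**2 + 25)/5 (absorbing any constant into C).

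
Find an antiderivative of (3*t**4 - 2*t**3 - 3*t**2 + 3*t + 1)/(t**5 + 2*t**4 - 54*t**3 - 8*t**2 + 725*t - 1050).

Factor the denominator: (t - 5)*(t - 3)*(t - 2)*(t + 5)*(t + 7).
Partial-fraction decomposition: 143/(40*(t + 7)) - 509/(280*(t + 5)) + 1/(7*(t - 2)) - 43/(40*(t - 3)) + 87/(40*(t - 5)).
Integrate each term: A/(t−a) contributes A·log|t−a|.

87*log(t - 5)/40 - 43*log(t - 3)/40 + log(t - 2)/7 - 509*log(t + 5)/280 + 143*log(t + 7)/40 + C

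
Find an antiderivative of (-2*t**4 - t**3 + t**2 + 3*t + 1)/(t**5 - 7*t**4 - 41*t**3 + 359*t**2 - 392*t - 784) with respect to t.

Factor the denominator: (t - 7)*(t - 4)**2*(t + 1)*(t + 7).
Partial-fraction decomposition: -2215/(5082*(t + 7)) + 1/(600*(t + 1)) + 94414/(27225*(t - 4)) + 547/(165*(t - 4)**2) - 2537/(504*(t - 7)).
Integrate each term; A/(t−a) gives A·log|t−a|; A/(t−a)² gives −A/(t−a).

-2537*log(t - 7)/504 + 94414*log(t - 4)/27225 + log(t + 1)/600 - 2215*log(t + 7)/5082 - 547/(165*t - 660) + C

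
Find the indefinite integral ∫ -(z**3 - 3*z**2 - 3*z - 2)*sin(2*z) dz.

z**3*cos(2*z)/2 - 3*z**2*sin(2*z)/4 - 3*z**2*cos(2*z)/2 + 3*z*sin(2*z)/2 - 9*z*cos(2*z)/4 + 9*sin(2*z)/8 - cos(2*z)/4 + C

Use integration by parts with u = z**3 - 3*z**2 - 3*z - 2, dv = -sin(2*z) dz, so v = cos(2*z)/2.
Apply parts 3 times (tabular method): alternate signs, differentiate u down to 0, integrate dv up.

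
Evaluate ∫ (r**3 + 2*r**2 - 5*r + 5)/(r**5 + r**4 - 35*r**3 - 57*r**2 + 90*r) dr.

Factor the denominator: r*(r - 6)*(r - 1)*(r + 3)*(r + 5).
Partial-fraction decomposition: -3/(44*(r + 5)) - 11/(216*(r + 3)) - 1/(40*(r - 1)) + 263/(2970*(r - 6)) + 1/(18*r).
Integrate each term: A/(r−a) contributes A·log|r−a|.

log(r)/18 + 263*log(r - 6)/2970 - log(r - 1)/40 - 11*log(r + 3)/216 - 3*log(r + 5)/44 + C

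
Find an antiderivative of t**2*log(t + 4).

t**3*log(t + 4)/3 - t**3/9 + 2*t**2/3 - 16*t/3 + 64*log(t + 4)/3 + C

Use integration by parts with u = log(t + 4), dv = t**2 dt.
Then du = 1/(t + 4) dt and v = t**3/3.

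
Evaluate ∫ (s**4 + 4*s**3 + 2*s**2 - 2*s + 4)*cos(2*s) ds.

Use integration by parts with u = s**4 + 4*s**3 + 2*s**2 - 2*s + 4, dv = cos(2*s) ds, so v = sin(2*s)/2.
Apply parts 4 times (tabular method): alternate signs, differentiate u down to 0, integrate dv up.

s**4*sin(2*s)/2 + 2*s**3*sin(2*s) + s**3*cos(2*s) - s**2*sin(2*s)/2 + 3*s**2*cos(2*s) - 4*s*sin(2*s) - s*cos(2*s)/2 + 9*sin(2*s)/4 - 2*cos(2*s) + C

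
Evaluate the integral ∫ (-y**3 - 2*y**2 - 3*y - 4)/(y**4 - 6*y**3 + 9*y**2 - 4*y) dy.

Factor the denominator: y*(y - 4)*(y - 1)**2.
Partial-fraction decomposition: 10/(9*(y - 1)) + 10/(3*(y - 1)**2) - 28/(9*(y - 4)) + 1/y.
Integrate each term; A/(y−a) gives A·log|y−a|; A/(y−a)² gives −A/(y−a).

log(y) - 28*log(y - 4)/9 + 10*log(y - 1)/9 - 10/(3*y - 3) + C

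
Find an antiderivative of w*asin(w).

w**2*asin(w)/2 + w*sqrt(-w**2 + 1)/4 - asin(w)/4 + C

Use integration by parts with u = arcsin(w), dv = w dw.
Then du = 1/sqrt(-w**2 + 1) dw.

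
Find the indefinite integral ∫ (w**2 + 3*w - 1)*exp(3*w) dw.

Use integration by parts with u = w**2 + 3*w - 1, dv = exp(3*w) dw, so v = exp(3*w)/3.
Apply parts 2 times (tabular method): alternate signs, differentiate u down to 0, integrate dv up.

(9*w**2 + 21*w - 16)*exp(3*w)/27 + C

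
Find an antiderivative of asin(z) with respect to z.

Use integration by parts with u = arcsin(z), dv = dz.
Then du = 1/sqrt(-z**2 + 1) dz.

z*asin(z) + sqrt(-z**2 + 1) + C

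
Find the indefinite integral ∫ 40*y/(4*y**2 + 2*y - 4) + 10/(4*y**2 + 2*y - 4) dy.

5*log(4*y**2 + 2*y - 4) + C

Let u = 4*y**2 + 2*y - 4, so du = (8*y + 2) dy.
Rewriting, the integral becomes 5·∫ 1/u du = 5·log(u).
Substituting back, u = 4*y**2 + 2*y - 4.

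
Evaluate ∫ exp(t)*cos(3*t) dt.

3*exp(t)*sin(3*t)/10 + exp(t)*cos(3*t)/10 + C

Let I denote the integral. Integrate by parts with u = cos(3*t), dv = exp(t) dt, so v = exp(t): I = exp(t)*cos(3*t) + 3·∫ exp(t)*sin(3*t) dt.
Apply parts again with u = sin(3*t), dv = exp(t) dt: ∫ exp(t)*sin(3*t) dt = exp(t)*sin(3*t) − 3·I. Substituting back brings back I: I = 3*exp(t)*sin(3*t) + exp(t)*cos(3*t) − 9·I.
Solving for I: (1 + 9)·I equals the remaining terms, so I = (1/10)·(3*exp(t)*sin(3*t) + exp(t)*cos(3*t)).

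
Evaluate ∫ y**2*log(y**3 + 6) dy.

y**3*log(y**3 + 6)/3 - y**3/3 + 2*log(y**3 + 6) + C

Let u = y**3 + 6, so du = (3*y**2) dy.
The integral becomes (1/3)·∫ log(u) du; integrate by parts with u′=log(u), dv′=du.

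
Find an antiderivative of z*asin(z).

z**2*asin(z)/2 + z*sqrt(-z**2 + 1)/4 - asin(z)/4 + C

Use integration by parts with u = arcsin(z), dv = z dz.
Then du = 1/sqrt(-z**2 + 1) dz.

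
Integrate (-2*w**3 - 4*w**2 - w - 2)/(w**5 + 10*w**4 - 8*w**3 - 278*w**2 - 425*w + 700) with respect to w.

Factor the denominator: (w - 5)*(w - 1)*(w + 4)*(w + 5)*(w + 7).
Partial-fraction decomposition: 55/(64*(w + 7)) - 51/(40*(w + 5)) + 22/(45*(w + 4)) + 3/(320*(w - 1)) - 119/(1440*(w - 5)).
Integrate each term: A/(w−a) contributes A·log|w−a|.

-119*log(w - 5)/1440 + 3*log(w - 1)/320 + 22*log(w + 4)/45 - 51*log(w + 5)/40 + 55*log(w + 7)/64 + C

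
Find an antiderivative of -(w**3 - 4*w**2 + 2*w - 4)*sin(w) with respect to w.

w**3*cos(w) - 3*w**2*sin(w) - 4*w**2*cos(w) + 8*w*sin(w) - 4*w*cos(w) + 4*sin(w) + 4*cos(w) + C

Use integration by parts with u = w**3 - 4*w**2 + 2*w - 4, dv = -sin(w) dw, so v = cos(w).
Apply parts 3 times (tabular method): alternate signs, differentiate u down to 0, integrate dv up.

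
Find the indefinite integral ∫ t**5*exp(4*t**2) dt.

Let u = t², du = 2t dt; rewrite as (1/2)∫ u^2·exp(4u) du.
Now integrate by parts 2 times.

(8*t**4 - 4*t**2 + 1)*exp(4*t**2)/64 + C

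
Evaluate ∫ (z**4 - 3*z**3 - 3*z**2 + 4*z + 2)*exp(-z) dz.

Use integration by parts with u = z**4 - 3*z**3 - 3*z**2 + 4*z + 2, dv = exp(-z) dz, so v = -exp(-z).
Apply parts 4 times (tabular method): alternate signs, differentiate u down to 0, integrate dv up.

(-z**4 - z**3 - 4*z - 6)*exp(-z) + C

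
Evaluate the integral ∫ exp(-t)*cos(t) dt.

exp(-t)*sin(t)/2 - exp(-t)*cos(t)/2 + C

Let I denote the integral. Integrate by parts with u = cos(t), dv = exp(-t) dt, so v = -exp(-t): I = -exp(-t)*cos(t) − ∫ exp(-t)*sin(t) dt.
Apply parts again with u = sin(t), dv = exp(-t) dt: ∫ exp(-t)*sin(t) dt = -exp(-t)*sin(t) + I. Substituting back brings back I: I = exp(-t)*sin(t) - exp(-t)*cos(t) − I.
Solving for I: (1 + 1)·I equals the remaining terms, so I = (1/2)·(exp(-t)*sin(t) - exp(-t)*cos(t)).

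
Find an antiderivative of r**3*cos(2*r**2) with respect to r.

r**2*sin(2*r**2)/4 + cos(2*r**2)/8 + C

Let u = r², du = 2r dr; rewrite as (1/2)∫ u^1·cos(2u) du.
Now integrate by parts 1 time.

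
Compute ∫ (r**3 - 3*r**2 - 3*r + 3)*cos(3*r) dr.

Use integration by parts with u = r**3 - 3*r**2 - 3*r + 3, dv = cos(3*r) dr, so v = sin(3*r)/3.
Apply parts 3 times (tabular method): alternate signs, differentiate u down to 0, integrate dv up.

r**3*sin(3*r)/3 - r**2*sin(3*r) + r**2*cos(3*r)/3 - 11*r*sin(3*r)/9 - 2*r*cos(3*r)/3 + 11*sin(3*r)/9 - 11*cos(3*r)/27 + C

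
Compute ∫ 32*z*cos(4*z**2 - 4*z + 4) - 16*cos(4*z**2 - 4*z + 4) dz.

4*sin(4*z**2 - 4*z + 4) + C

Let u = 4*z**2 - 4*z + 4, so du = (8*z - 4) dz.
Rewriting, the integral becomes 4·∫ cos(u) du = 4·sin(u).
Substituting back, u = 4*z**2 - 4*z + 4.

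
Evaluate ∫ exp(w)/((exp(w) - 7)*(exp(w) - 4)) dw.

Let u = e^w, du = e^w dw.
The integral becomes ∫ du/((u-7)(u-4)); decompose into partial fractions.

log(exp(w) - 7)/3 - log(exp(w) - 4)/3 + C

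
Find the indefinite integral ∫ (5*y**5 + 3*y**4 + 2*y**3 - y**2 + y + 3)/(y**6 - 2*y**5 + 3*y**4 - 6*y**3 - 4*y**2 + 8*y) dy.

Factor the denominator: y*(y - 2)*(y - 1)*(y + 1)*(y**2 + 4).
Partial-fraction decomposition: (91*y + 402)/(80*(y**2 + 4)) + 1/(10*(y + 1)) - 13/(10*(y - 1)) + 75/(16*(y - 2)) + 3/(8*y).
Integrate each term; A/(y−a) gives A·log|y−a|; the (By+D)/(y²+p²) term gives a log and an atan.

3*log(y)/8 + 75*log(y - 2)/16 - 13*log(y - 1)/10 + log(y + 1)/10 + 91*log(y**2 + 4)/160 + 201*atan(y/2)/80 + C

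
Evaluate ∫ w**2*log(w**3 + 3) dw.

Let u = w**3 + 3, so du = (3*w**2) dw.
The integral becomes (1/3)·∫ log(u) du; integrate by parts with u′=log(u), dv′=du.

w**3*log(w**3 + 3)/3 - w**3/3 + log(w**3 + 3) + C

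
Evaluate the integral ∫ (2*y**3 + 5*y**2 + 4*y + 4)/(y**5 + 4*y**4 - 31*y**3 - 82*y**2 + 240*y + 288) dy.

Factor the denominator: (y - 4)*(y - 3)*(y + 1)*(y + 4)*(y + 6).
Partial-fraction decomposition: -68/(225*(y + 6)) + 5/(28*(y + 4)) + 1/(100*(y + 1)) - 115/(252*(y - 3)) + 57/(100*(y - 4)).
Integrate each term: A/(y−a) contributes A·log|y−a|.

57*log(y - 4)/100 - 115*log(y - 3)/252 + log(y + 1)/100 + 5*log(y + 4)/28 - 68*log(y + 6)/225 + C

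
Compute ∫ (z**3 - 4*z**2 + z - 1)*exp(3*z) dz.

(9*z**3 - 45*z**2 + 39*z - 22)*exp(3*z)/27 + C

Use integration by parts with u = z**3 - 4*z**2 + z - 1, dv = exp(3*z) dz, so v = exp(3*z)/3.
Apply parts 3 times (tabular method): alternate signs, differentiate u down to 0, integrate dv up.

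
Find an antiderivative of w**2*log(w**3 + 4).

w**3*log(w**3 + 4)/3 - w**3/3 + 4*log(w**3 + 4)/3 + C

Let u = w**3 + 4, so du = (3*w**2) dw.
The integral becomes (1/3)·∫ log(u) du; integrate by parts with u′=log(u), dv′=du.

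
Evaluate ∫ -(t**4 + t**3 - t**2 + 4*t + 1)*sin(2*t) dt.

t**4*cos(2*t)/2 - t**3*sin(2*t) + t**3*cos(2*t)/2 - 3*t**2*sin(2*t)/4 - 2*t**2*cos(2*t) + 2*t*sin(2*t) + 5*t*cos(2*t)/4 - 5*sin(2*t)/8 + 3*cos(2*t)/2 + C

Use integration by parts with u = t**4 + t**3 - t**2 + 4*t + 1, dv = -sin(2*t) dt, so v = cos(2*t)/2.
Apply parts 4 times (tabular method): alternate signs, differentiate u down to 0, integrate dv up.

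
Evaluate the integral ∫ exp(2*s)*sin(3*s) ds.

Let I denote the integral. Integrate by parts with u = sin(3*s), dv = exp(2*s) ds, so v = exp(2*s)/2: I = exp(2*s)*sin(3*s)/2 − (3/2)·∫ exp(2*s)*cos(3*s) ds.
Apply parts again with u = cos(3*s), dv = exp(2*s) ds: ∫ exp(2*s)*cos(3*s) ds = exp(2*s)*cos(3*s)/2 + (3/2)·I. Substituting back brings back I: I = exp(2*s)*sin(3*s)/2 - 3*exp(2*s)*cos(3*s)/4 − (9/4)·I.
Solving for I: (1 + 9/4)·I equals the remaining terms, so I = (4/13)·(exp(2*s)*sin(3*s)/2 - 3*exp(2*s)*cos(3*s)/4).

2*exp(2*s)*sin(3*s)/13 - 3*exp(2*s)*cos(3*s)/13 + C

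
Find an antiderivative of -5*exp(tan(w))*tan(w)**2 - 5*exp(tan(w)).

Let u = tan(w), so du = (tan(w)**2 + 1) dw.
Rewriting, the integral becomes -5·∫ e^u du = -5·e^u.
Substituting back, u = tan(w).

-5*exp(tan(w)) + C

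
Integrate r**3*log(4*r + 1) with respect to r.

r**4*log(4*r + 1)/4 - r**4/16 + r**3/48 - r**2/128 + r/256 - log(4*r + 1)/1024 + C

Use integration by parts with u = log(4*r + 1), dv = r**3 dr.
Then du = 4/(4*r + 1) dr and v = r**4/4.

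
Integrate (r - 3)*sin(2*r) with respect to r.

Use integration by parts with u = r - 3, dv = sin(2*r) dr, so v = -cos(2*r)/2.
Apply parts 1 times (tabular method): alternate signs, differentiate u down to 0, integrate dv up.

-r*cos(2*r)/2 + sin(2*r)/4 + 3*cos(2*r)/2 + C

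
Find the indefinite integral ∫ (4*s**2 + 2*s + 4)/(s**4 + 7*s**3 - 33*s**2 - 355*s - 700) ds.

107*log(s - 7)/792 - 60*log(s + 4)/11 + 383*log(s + 5)/72 - 47/(6*s + 30) + C

Factor the denominator: (s - 7)*(s + 4)*(s + 5)**2.
Partial-fraction decomposition: 383/(72*(s + 5)) + 47/(6*(s + 5)**2) - 60/(11*(s + 4)) + 107/(792*(s - 7)).
Integrate each term; A/(s−a) gives A·log|s−a|; A/(s−a)² gives −A/(s−a).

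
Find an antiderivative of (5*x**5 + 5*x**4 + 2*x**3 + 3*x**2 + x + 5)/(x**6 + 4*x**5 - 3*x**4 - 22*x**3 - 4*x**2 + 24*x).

5*log(x)/24 + 55*log(x - 2)/32 - 7*log(x - 1)/12 - 985*log(x + 2)/96 + 167*log(x + 3)/12 - 27/(8*x + 16) + C

Factor the denominator: x*(x - 2)*(x - 1)*(x + 2)**2*(x + 3).
Partial-fraction decomposition: 167/(12*(x + 3)) - 985/(96*(x + 2)) + 27/(8*(x + 2)**2) - 7/(12*(x - 1)) + 55/(32*(x - 2)) + 5/(24*x).
Integrate each term; A/(x−a) gives A·log|x−a|; A/(x−a)² gives −A/(x−a).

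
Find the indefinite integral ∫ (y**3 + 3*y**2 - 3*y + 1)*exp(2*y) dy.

Use integration by parts with u = y**3 + 3*y**2 - 3*y + 1, dv = exp(2*y) dy, so v = exp(2*y)/2.
Apply parts 3 times (tabular method): alternate signs, differentiate u down to 0, integrate dv up.

(4*y**3 + 6*y**2 - 18*y + 13)*exp(2*y)/8 + C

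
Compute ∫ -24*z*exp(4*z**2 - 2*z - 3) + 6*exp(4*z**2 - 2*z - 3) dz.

Let u = 4*z**2 - 2*z - 3, so du = (8*z - 2) dz.
Rewriting, the integral becomes -3·∫ e^u du = -3·e^u.
Substituting back, u = 4*z**2 - 2*z - 3.

-3*exp(4*z**2 - 2*z - 3) + C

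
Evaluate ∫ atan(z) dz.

Use integration by parts with u = arctan(z), dv = dz.
Then du = 1/(z**2 + 1) dz.

z*atan(z) - log(z**2 + 1)/2 + C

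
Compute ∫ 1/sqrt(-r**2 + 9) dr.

Substitute r = 3·sin(θ), so dr = 3·cos(θ) dθ and the radical becomes sqrt(-r**2 + 9) = 3·cos(θ) by the Pythagorean identity.
Integrate the resulting trig expression in θ, then back-substitute θ = asin(r/3), sin(θ) = r/3, cos(θ) = sqrt(-r**2 + 9)/3 (absorbing any constant into C).

asin(r/3) + C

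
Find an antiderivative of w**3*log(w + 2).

w**4*log(w + 2)/4 - w**4/16 + w**3/6 - w**2/2 + 2*w - 4*log(w + 2) + C

Use integration by parts with u = log(w + 2), dv = w**3 dw.
Then du = 1/(w + 2) dw and v = w**4/4.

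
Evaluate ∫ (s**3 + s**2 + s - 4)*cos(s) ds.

s**3*sin(s) + s**2*sin(s) + 3*s**2*cos(s) - 5*s*sin(s) + 2*s*cos(s) - 6*sin(s) - 5*cos(s) + C

Use integration by parts with u = s**3 + s**2 + s - 4, dv = cos(s) ds, so v = sin(s).
Apply parts 3 times (tabular method): alternate signs, differentiate u down to 0, integrate dv up.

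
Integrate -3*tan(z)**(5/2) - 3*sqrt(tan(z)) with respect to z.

-2*tan(z)**(3/2) + C

Let u = tan(z), so du = (tan(z)**2 + 1) dz.
Rewriting, the integral becomes -3·∫ √u du = -3·(2/3)u^(3/2).
Substituting back, u = tan(z).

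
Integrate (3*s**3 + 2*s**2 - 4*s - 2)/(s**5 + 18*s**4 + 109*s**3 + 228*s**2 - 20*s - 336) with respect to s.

-log(s - 1)/840 + log(s + 2)/12 - 73*log(s + 4)/30 + 277*log(s + 6)/28 - 181*log(s + 7)/24 + C

Factor the denominator: (s - 1)*(s + 2)*(s + 4)*(s + 6)*(s + 7).
Partial-fraction decomposition: -181/(24*(s + 7)) + 277/(28*(s + 6)) - 73/(30*(s + 4)) + 1/(12*(s + 2)) - 1/(840*(s - 1)).
Integrate each term: A/(s−a) contributes A·log|s−a|.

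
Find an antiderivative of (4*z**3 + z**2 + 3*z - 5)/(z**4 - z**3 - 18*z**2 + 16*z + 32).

Factor the denominator: (z - 4)*(z - 2)*(z + 1)*(z + 4).
Partial-fraction decomposition: 257/(144*(z + 4)) - 11/(45*(z + 1)) - 37/(36*(z - 2)) + 279/(80*(z - 4)).
Integrate each term: A/(z−a) contributes A·log|z−a|.

279*log(z - 4)/80 - 37*log(z - 2)/36 - 11*log(z + 1)/45 + 257*log(z + 4)/144 + C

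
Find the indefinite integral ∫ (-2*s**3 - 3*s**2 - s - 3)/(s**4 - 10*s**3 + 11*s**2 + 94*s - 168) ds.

Factor the denominator: (s - 7)*(s - 4)*(s - 2)*(s + 3).
Partial-fraction decomposition: -27/(350*(s + 3)) - 33/(50*(s - 2)) + 61/(14*(s - 4)) - 281/(50*(s - 7)).
Integrate each term: A/(s−a) contributes A·log|s−a|.

-281*log(s - 7)/50 + 61*log(s - 4)/14 - 33*log(s - 2)/50 - 27*log(s + 3)/350 + C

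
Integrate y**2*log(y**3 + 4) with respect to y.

y**3*log(y**3 + 4)/3 - y**3/3 + 4*log(y**3 + 4)/3 + C

Let u = y**3 + 4, so du = (3*y**2) dy.
The integral becomes (1/3)·∫ log(u) du; integrate by parts with u′=log(u), dv′=du.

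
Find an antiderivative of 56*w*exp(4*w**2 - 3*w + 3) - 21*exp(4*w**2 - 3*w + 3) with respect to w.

7*exp(4*w**2 - 3*w + 3) + C

Let u = 4*w**2 - 3*w + 3, so du = (8*w - 3) dw.
Rewriting, the integral becomes 7·∫ e^u du = 7·e^u.
Substituting back, u = 4*w**2 - 3*w + 3.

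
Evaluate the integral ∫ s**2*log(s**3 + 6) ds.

s**3*log(s**3 + 6)/3 - s**3/3 + 2*log(s**3 + 6) + C

Let u = s**3 + 6, so du = (3*s**2) ds.
The integral becomes (1/3)·∫ log(u) du; integrate by parts with u′=log(u), dv′=du.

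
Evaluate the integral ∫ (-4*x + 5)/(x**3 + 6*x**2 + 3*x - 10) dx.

log(x - 1)/18 - 13*log(x + 2)/9 + 25*log(x + 5)/18 + C

Factor the denominator: (x - 1)*(x + 2)*(x + 5).
Partial-fraction decomposition: 25/(18*(x + 5)) - 13/(9*(x + 2)) + 1/(18*(x - 1)).
Integrate each term: A/(x−a) contributes A·log|x−a|.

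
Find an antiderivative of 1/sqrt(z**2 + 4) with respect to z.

Substitute z = 2·tan(θ), so dz = 2·sec(θ)^2 dθ and the radical becomes sqrt(z**2 + 4) = 2·sec(θ) by the Pythagorean identity.
Integrate the resulting trig expression in θ, then back-substitute tan(θ) = z/2, sec(θ) = sqrt(z**2 + 4)/2 (absorbing any constant into C).

log(z + sqrt(z**2 + 4)) + C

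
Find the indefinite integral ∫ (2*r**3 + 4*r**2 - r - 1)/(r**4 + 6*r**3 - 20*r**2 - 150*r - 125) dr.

43*log(r - 5)/75 - log(r + 1)/48 + 579*log(r + 5)/400 + 73/(20*r + 100) + C

Factor the denominator: (r - 5)*(r + 1)*(r + 5)**2.
Partial-fraction decomposition: 579/(400*(r + 5)) - 73/(20*(r + 5)**2) - 1/(48*(r + 1)) + 43/(75*(r - 5)).
Integrate each term; A/(r−a) gives A·log|r−a|; A/(r−a)² gives −A/(r−a).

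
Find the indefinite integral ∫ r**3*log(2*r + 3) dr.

r**4*log(2*r + 3)/4 - r**4/16 + r**3/8 - 9*r**2/32 + 27*r/32 - 81*log(2*r + 3)/64 + C

Use integration by parts with u = log(2*r + 3), dv = r**3 dr.
Then du = 2/(2*r + 3) dr and v = r**4/4.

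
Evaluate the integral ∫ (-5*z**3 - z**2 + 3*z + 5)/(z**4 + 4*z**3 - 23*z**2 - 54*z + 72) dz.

Factor the denominator: (z - 4)*(z - 1)*(z + 3)*(z + 6).
Partial-fraction decomposition: -1031/(210*(z + 6)) + 61/(42*(z + 3)) - 1/(42*(z - 1)) - 319/(210*(z - 4)).
Integrate each term: A/(z−a) contributes A·log|z−a|.

-319*log(z - 4)/210 - log(z - 1)/42 + 61*log(z + 3)/42 - 1031*log(z + 6)/210 + C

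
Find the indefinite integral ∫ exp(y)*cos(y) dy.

exp(y)*sin(y)/2 + exp(y)*cos(y)/2 + C

Let I denote the integral. Integrate by parts with u = cos(y), dv = exp(y) dy, so v = exp(y): I = exp(y)*cos(y) + ∫ exp(y)*sin(y) dy.
Apply parts again with u = sin(y), dv = exp(y) dy: ∫ exp(y)*sin(y) dy = exp(y)*sin(y) − I. Substituting back brings back I: I = exp(y)*sin(y) + exp(y)*cos(y) − I.
Solving for I: (1 + 1)·I equals the remaining terms, so I = (1/2)·(exp(y)*sin(y) + exp(y)*cos(y)).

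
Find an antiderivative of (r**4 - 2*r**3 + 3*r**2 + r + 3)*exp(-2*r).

(-r**4 - 3*r**2 - 4*r - 5)*exp(-2*r)/2 + C

Use integration by parts with u = r**4 - 2*r**3 + 3*r**2 + r + 3, dv = exp(-2*r) dr, so v = -exp(-2*r)/2.
Apply parts 4 times (tabular method): alternate signs, differentiate u down to 0, integrate dv up.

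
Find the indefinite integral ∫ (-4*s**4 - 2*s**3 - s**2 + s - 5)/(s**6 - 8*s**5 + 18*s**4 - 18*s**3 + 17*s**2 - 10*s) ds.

log(s)/2 - 185*log(s - 5)/104 + 29*log(s - 2)/10 - 11*log(s - 1)/8 - 8*log(s**2 + 1)/65 + 61*atan(s)/130 + C

Factor the denominator: s*(s - 5)*(s - 2)*(s - 1)*(s**2 + 1).
Partial-fraction decomposition: -(32*s - 61)/(130*(s**2 + 1)) - 11/(8*(s - 1)) + 29/(10*(s - 2)) - 185/(104*(s - 5)) + 1/(2*s).
Integrate each term; A/(s−a) gives A·log|s−a|; the (Bs+D)/(s²+p²) term gives a log and an atan.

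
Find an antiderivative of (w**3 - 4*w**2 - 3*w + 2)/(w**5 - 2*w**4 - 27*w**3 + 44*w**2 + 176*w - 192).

Factor the denominator: (w - 4)**2*(w - 1)*(w + 3)*(w + 4).
Partial-fraction decomposition: -57/(160*(w + 4)) + 13/(49*(w + 3)) - 1/(45*(w - 1)) + 1597/(14112*(w - 4)) - 5/(84*(w - 4)**2).
Integrate each term; A/(w−a) gives A·log|w−a|; A/(w−a)² gives −A/(w−a).

1597*log(w - 4)/14112 - log(w - 1)/45 + 13*log(w + 3)/49 - 57*log(w + 4)/160 + 5/(84*w - 336) + C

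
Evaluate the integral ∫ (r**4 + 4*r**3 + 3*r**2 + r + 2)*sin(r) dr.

-r**4*cos(r) + 4*r**3*sin(r) - 4*r**3*cos(r) + 12*r**2*sin(r) + 9*r**2*cos(r) - 18*r*sin(r) + 23*r*cos(r) - 23*sin(r) - 20*cos(r) + C

Use integration by parts with u = r**4 + 4*r**3 + 3*r**2 + r + 2, dv = sin(r) dr, so v = -cos(r).
Apply parts 4 times (tabular method): alternate signs, differentiate u down to 0, integrate dv up.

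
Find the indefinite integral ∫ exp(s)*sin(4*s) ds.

exp(s)*sin(4*s)/17 - 4*exp(s)*cos(4*s)/17 + C

Let I denote the integral. Integrate by parts with u = sin(4*s), dv = exp(s) ds, so v = exp(s): I = exp(s)*sin(4*s) − 4·∫ exp(s)*cos(4*s) ds.
Apply parts again with u = cos(4*s), dv = exp(s) ds: ∫ exp(s)*cos(4*s) ds = exp(s)*cos(4*s) + 4·I. Substituting back brings back I: I = exp(s)*sin(4*s) - 4*exp(s)*cos(4*s) − 16·I.
Solving for I: (1 + 16)·I equals the remaining terms, so I = (1/17)·(exp(s)*sin(4*s) - 4*exp(s)*cos(4*s)).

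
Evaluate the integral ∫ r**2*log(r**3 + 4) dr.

Let u = r**3 + 4, so du = (3*r**2) dr.
The integral becomes (1/3)·∫ log(u) du; integrate by parts with u′=log(u), dv′=du.

r**3*log(r**3 + 4)/3 - r**3/3 + 4*log(r**3 + 4)/3 + C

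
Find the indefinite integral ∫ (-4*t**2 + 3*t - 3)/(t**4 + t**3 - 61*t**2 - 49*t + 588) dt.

-89*log(t - 7)/308 + 3*log(t - 3)/28 - 79*log(t + 4)/231 + 11*log(t + 7)/21 + C

Factor the denominator: (t - 7)*(t - 3)*(t + 4)*(t + 7).
Partial-fraction decomposition: 11/(21*(t + 7)) - 79/(231*(t + 4)) + 3/(28*(t - 3)) - 89/(308*(t - 7)).
Integrate each term: A/(t−a) contributes A·log|t−a|.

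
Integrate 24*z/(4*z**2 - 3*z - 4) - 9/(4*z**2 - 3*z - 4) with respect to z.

3*log(4*z**2 - 3*z - 4) + C

Let u = 4*z**2 - 3*z - 4, so du = (8*z - 3) dz.
Rewriting, the integral becomes 3·∫ 1/u du = 3·log(u).
Substituting back, u = 4*z**2 - 3*z - 4.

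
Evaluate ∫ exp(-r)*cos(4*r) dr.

4*exp(-r)*sin(4*r)/17 - exp(-r)*cos(4*r)/17 + C

Let I denote the integral. Integrate by parts with u = cos(4*r), dv = exp(-r) dr, so v = -exp(-r): I = -exp(-r)*cos(4*r) − 4·∫ exp(-r)*sin(4*r) dr.
Apply parts again with u = sin(4*r), dv = exp(-r) dr: ∫ exp(-r)*sin(4*r) dr = -exp(-r)*sin(4*r) + 4·I. Substituting back brings back I: I = 4*exp(-r)*sin(4*r) - exp(-r)*cos(4*r) − 16·I.
Solving for I: (1 + 16)·I equals the remaining terms, so I = (1/17)·(4*exp(-r)*sin(4*r) - exp(-r)*cos(4*r)).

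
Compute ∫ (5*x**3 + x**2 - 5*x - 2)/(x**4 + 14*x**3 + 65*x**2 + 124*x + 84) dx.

423*log(x + 2)/25 - 113*log(x + 3)/4 + 1633*log(x + 7)/100 + 28/(5*x + 10) + C

Factor the denominator: (x + 2)**2*(x + 3)*(x + 7).
Partial-fraction decomposition: 1633/(100*(x + 7)) - 113/(4*(x + 3)) + 423/(25*(x + 2)) - 28/(5*(x + 2)**2).
Integrate each term; A/(x−a) gives A·log|x−a|; A/(x−a)² gives −A/(x−a).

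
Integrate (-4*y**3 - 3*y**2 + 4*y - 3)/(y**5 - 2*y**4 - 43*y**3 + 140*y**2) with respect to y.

431*log(y)/19600 - 93*log(y - 5)/50 + 291*log(y - 4)/176 + 199*log(y + 7)/1078 + 3/(140*y) + C

Factor the denominator: y**2*(y - 5)*(y - 4)*(y + 7).
Partial-fraction decomposition: 199/(1078*(y + 7)) + 291/(176*(y - 4)) - 93/(50*(y - 5)) + 431/(19600*y) - 3/(140*y**2).
Integrate each term; A/(y−a) gives A·log|y−a|; A/(y−a)² gives −A/(y−a).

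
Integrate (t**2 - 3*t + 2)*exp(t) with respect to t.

(t**2 - 5*t + 7)*exp(t) + C

Use integration by parts with u = t**2 - 3*t + 2, dv = exp(t) dt, so v = exp(t).
Apply parts 2 times (tabular method): alternate signs, differentiate u down to 0, integrate dv up.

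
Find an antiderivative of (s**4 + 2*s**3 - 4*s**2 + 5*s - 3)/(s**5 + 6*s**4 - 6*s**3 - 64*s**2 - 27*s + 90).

Factor the denominator: (s - 3)*(s - 1)*(s + 2)*(s + 3)*(s + 5).
Partial-fraction decomposition: 247/(288*(s + 5)) + 9/(16*(s + 3)) - 29/(45*(s + 2)) - 1/(144*(s - 1)) + 37/(160*(s - 3)).
Integrate each term: A/(s−a) contributes A·log|s−a|.

37*log(s - 3)/160 - log(s - 1)/144 - 29*log(s + 2)/45 + 9*log(s + 3)/16 + 247*log(s + 5)/288 + C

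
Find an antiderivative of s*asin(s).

s**2*asin(s)/2 + s*sqrt(-s**2 + 1)/4 - asin(s)/4 + C

Use integration by parts with u = arcsin(s), dv = s ds.
Then du = 1/sqrt(-s**2 + 1) ds.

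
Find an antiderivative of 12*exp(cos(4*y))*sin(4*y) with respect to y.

-3*exp(cos(4*y)) + C

Let u = cos(4*y), so du = (-4*sin(4*y)) dy.
Rewriting, the integral becomes -3·∫ e^u du = -3·e^u.
Substituting back, u = cos(4*y).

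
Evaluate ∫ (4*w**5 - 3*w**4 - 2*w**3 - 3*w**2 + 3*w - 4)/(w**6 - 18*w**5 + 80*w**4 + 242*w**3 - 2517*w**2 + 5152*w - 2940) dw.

Factor the denominator: (w - 7)**2*(w - 6)*(w - 2)*(w - 1)*(w + 5).
Partial-fraction decomposition: 14219/(66528*(w + 5)) - 1/(216*(w - 1)) - 27/(350*(w - 2)) + 2669/(22*(w - 6)) - 845641/(7200*(w - 7)) + 59209/(360*(w - 7)**2).
Integrate each term; A/(w−a) gives A·log|w−a|; A/(w−a)² gives −A/(w−a).

-845641*log(w - 7)/7200 + 2669*log(w - 6)/22 - 27*log(w - 2)/350 - log(w - 1)/216 + 14219*log(w + 5)/66528 - 59209/(360*w - 2520) + C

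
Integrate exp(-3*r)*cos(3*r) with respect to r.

exp(-3*r)*sin(3*r)/6 - exp(-3*r)*cos(3*r)/6 + C

Let I denote the integral. Integrate by parts with u = cos(3*r), dv = exp(-3*r) dr, so v = -exp(-3*r)/3: I = -exp(-3*r)*cos(3*r)/3 − ∫ exp(-3*r)*sin(3*r) dr.
Apply parts again with u = sin(3*r), dv = exp(-3*r) dr: ∫ exp(-3*r)*sin(3*r) dr = -exp(-3*r)*sin(3*r)/3 + I. Substituting back brings back I: I = exp(-3*r)*sin(3*r)/3 - exp(-3*r)*cos(3*r)/3 − I.
Solving for I: (1 + 1)·I equals the remaining terms, so I = (1/2)·(exp(-3*r)*sin(3*r)/3 - exp(-3*r)*cos(3*r)/3).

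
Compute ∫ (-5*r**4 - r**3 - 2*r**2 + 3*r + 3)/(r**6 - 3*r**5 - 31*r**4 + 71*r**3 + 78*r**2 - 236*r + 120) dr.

Factor the denominator: (r - 6)*(r - 2)*(r - 1)**2*(r + 2)*(r + 5).
Partial-fraction decomposition: 1531/(4158*(r + 5)) - 83/(864*(r + 2)) - 127/(450*(r - 1)) - 1/(45*(r - 1)**2) + 87/(112*(r - 2)) - 6747/(8800*(r - 6)).
Integrate each term; A/(r−a) gives A·log|r−a|; A/(r−a)² gives −A/(r−a).

-6747*log(r - 6)/8800 + 87*log(r - 2)/112 - 127*log(r - 1)/450 - 83*log(r + 2)/864 + 1531*log(r + 5)/4158 + 1/(45*r - 45) + C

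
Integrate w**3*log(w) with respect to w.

w**4*log(w)/4 - w**4/16 + C

Use integration by parts with u = log(w), dv = w**3 dw.
Then du = 1/w dw and v = w**4/4.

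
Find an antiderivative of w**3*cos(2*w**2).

Let u = w², du = 2w dw; rewrite as (1/2)∫ u^1·cos(2u) du.
Now integrate by parts 1 time.

w**2*sin(2*w**2)/4 + cos(2*w**2)/8 + C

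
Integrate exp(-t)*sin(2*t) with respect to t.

-exp(-t)*sin(2*t)/5 - 2*exp(-t)*cos(2*t)/5 + C

Let I denote the integral. Integrate by parts with u = sin(2*t), dv = exp(-t) dt, so v = -exp(-t): I = -exp(-t)*sin(2*t) + 2·∫ exp(-t)*cos(2*t) dt.
Apply parts again with u = cos(2*t), dv = exp(-t) dt: ∫ exp(-t)*cos(2*t) dt = -exp(-t)*cos(2*t) − 2·I. Substituting back brings back I: I = -exp(-t)*sin(2*t) - 2*exp(-t)*cos(2*t) − 4·I.
Solving for I: (1 + 4)·I equals the remaining terms, so I = (1/5)·(-exp(-t)*sin(2*t) - 2*exp(-t)*cos(2*t)).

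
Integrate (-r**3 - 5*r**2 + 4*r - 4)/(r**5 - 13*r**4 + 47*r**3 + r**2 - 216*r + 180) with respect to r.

Factor the denominator: (r - 6)*(r - 5)*(r - 3)*(r - 1)*(r + 2).
Partial-fraction decomposition: -1/(35*(r + 2)) + 1/(20*(r - 1)) - 16/(15*(r - 3)) + 117/(28*(r - 5)) - 47/(15*(r - 6)).
Integrate each term: A/(r−a) contributes A·log|r−a|.

-47*log(r - 6)/15 + 117*log(r - 5)/28 - 16*log(r - 3)/15 + log(r - 1)/20 - log(r + 2)/35 + C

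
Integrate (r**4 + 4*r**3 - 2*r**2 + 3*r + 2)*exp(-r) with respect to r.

(-r**4 - 8*r**3 - 22*r**2 - 47*r - 49)*exp(-r) + C

Use integration by parts with u = r**4 + 4*r**3 - 2*r**2 + 3*r + 2, dv = exp(-r) dr, so v = -exp(-r).
Apply parts 4 times (tabular method): alternate signs, differentiate u down to 0, integrate dv up.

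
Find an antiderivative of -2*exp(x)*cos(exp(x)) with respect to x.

Let u = exp(x), so du = (exp(x)) dx.
Rewriting, the integral becomes -2·∫ cos(u) du = -2·sin(u).
Substituting back, u = exp(x).

-2*sin(exp(x)) + C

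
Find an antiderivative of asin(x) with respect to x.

x*asin(x) + sqrt(-x**2 + 1) + C

Use integration by parts with u = arcsin(x), dv = dx.
Then du = 1/sqrt(-x**2 + 1) dx.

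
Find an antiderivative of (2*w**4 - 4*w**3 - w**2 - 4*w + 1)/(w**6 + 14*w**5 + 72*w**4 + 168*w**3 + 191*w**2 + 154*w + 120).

Factor the denominator: (w + 2)*(w + 3)*(w + 4)*(w + 5)*(w**2 + 1).
Partial-fraction decomposition: -2*(14*w - 5)/(1105*(w**2 + 1)) - 291/(26*(w + 5)) + 769/(34*(w + 4)) - 137/(10*(w + 3)) + 23/(10*(w + 2)).
Integrate each term; A/(w−a) gives A·log|w−a|; the (Bw+D)/(w²+p²) term gives a log and an atan.

23*log(w + 2)/10 - 137*log(w + 3)/10 + 769*log(w + 4)/34 - 291*log(w + 5)/26 - 14*log(w**2 + 1)/1105 + 2*atan(w)/221 + C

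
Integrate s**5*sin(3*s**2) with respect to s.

-s**4*cos(3*s**2)/6 + s**2*sin(3*s**2)/9 + cos(3*s**2)/27 + C

Let u = s², du = 2s ds; rewrite as (1/2)∫ u^2·sin(3u) du.
Now integrate by parts 2 times.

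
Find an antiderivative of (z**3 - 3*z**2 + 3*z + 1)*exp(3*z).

(9*z**3 - 36*z**2 + 51*z - 8)*exp(3*z)/27 + C

Use integration by parts with u = z**3 - 3*z**2 + 3*z + 1, dv = exp(3*z) dz, so v = exp(3*z)/3.
Apply parts 3 times (tabular method): alternate signs, differentiate u down to 0, integrate dv up.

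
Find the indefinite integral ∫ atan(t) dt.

t*atan(t) - log(t**2 + 1)/2 + C

Use integration by parts with u = arctan(t), dv = dt.
Then du = 1/(t**2 + 1) dt.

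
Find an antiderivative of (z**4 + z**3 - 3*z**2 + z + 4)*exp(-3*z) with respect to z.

Use integration by parts with u = z**4 + z**3 - 3*z**2 + z + 4, dv = exp(-3*z) dz, so v = -exp(-3*z)/3.
Apply parts 4 times (tabular method): alternate signs, differentiate u down to 0, integrate dv up.

(-27*z**4 - 63*z**3 + 18*z**2 - 15*z - 113)*exp(-3*z)/81 + C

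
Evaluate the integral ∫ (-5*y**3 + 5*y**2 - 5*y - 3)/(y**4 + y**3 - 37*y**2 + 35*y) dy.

Factor the denominator: y*(y - 5)*(y - 1)*(y + 7).
Partial-fraction decomposition: -83/(28*(y + 7)) + 1/(4*(y - 1)) - 11/(5*(y - 5)) - 3/(35*y).
Integrate each term: A/(y−a) contributes A·log|y−a|.

-3*log(y)/35 - 11*log(y - 5)/5 + log(y - 1)/4 - 83*log(y + 7)/28 + C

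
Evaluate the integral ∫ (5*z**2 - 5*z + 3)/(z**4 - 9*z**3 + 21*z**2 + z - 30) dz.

103*log(z - 5)/36 - 33*log(z - 3)/8 + 13*log(z - 2)/9 - 13*log(z + 1)/72 + C

Factor the denominator: (z - 5)*(z - 3)*(z - 2)*(z + 1).
Partial-fraction decomposition: -13/(72*(z + 1)) + 13/(9*(z - 2)) - 33/(8*(z - 3)) + 103/(36*(z - 5)).
Integrate each term: A/(z−a) contributes A·log|z−a|.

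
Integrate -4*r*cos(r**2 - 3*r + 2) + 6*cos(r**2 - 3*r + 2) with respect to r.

Let u = r**2 - 3*r + 2, so du = (2*r - 3) dr.
Rewriting, the integral becomes -2·∫ cos(u) du = -2·sin(u).
Substituting back, u = r**2 - 3*r + 2.

-2*sin(r**2 - 3*r + 2) + C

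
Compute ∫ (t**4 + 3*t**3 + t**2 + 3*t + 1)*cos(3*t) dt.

Use integration by parts with u = t**4 + 3*t**3 + t**2 + 3*t + 1, dv = cos(3*t) dt, so v = sin(3*t)/3.
Apply parts 4 times (tabular method): alternate signs, differentiate u down to 0, integrate dv up.

t**4*sin(3*t)/3 + t**3*sin(3*t) + 4*t**3*cos(3*t)/9 - t**2*sin(3*t)/9 + t**2*cos(3*t) + t*sin(3*t)/3 - 2*t*cos(3*t)/27 + 29*sin(3*t)/81 + cos(3*t)/9 + C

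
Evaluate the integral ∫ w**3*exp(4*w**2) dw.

Let u = w², du = 2w dw; rewrite as (1/2)∫ u^1·exp(4u) du.
Now integrate by parts 1 time.

(4*w**2 - 1)*exp(4*w**2)/32 + C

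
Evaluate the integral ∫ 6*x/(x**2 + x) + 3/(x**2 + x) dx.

3*log(x**2 + x) + C

Let u = x**2 + x, so du = (2*x + 1) dx.
Rewriting, the integral becomes 3·∫ 1/u du = 3·log(u).
Substituting back, u = x**2 + x.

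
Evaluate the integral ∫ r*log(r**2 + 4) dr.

r**2*log(r**2 + 4)/2 - r**2/2 + 2*log(r**2 + 4) + C

Let u = r**2 + 4, so du = (2*r) dr.
The integral becomes (1/2)·∫ log(u) du; integrate by parts with u′=log(u), dv′=du.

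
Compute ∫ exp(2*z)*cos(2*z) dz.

Let I denote the integral. Integrate by parts with u = cos(2*z), dv = exp(2*z) dz, so v = exp(2*z)/2: I = exp(2*z)*cos(2*z)/2 + ∫ exp(2*z)*sin(2*z) dz.
Apply parts again with u = sin(2*z), dv = exp(2*z) dz: ∫ exp(2*z)*sin(2*z) dz = exp(2*z)*sin(2*z)/2 − I. Substituting back brings back I: I = exp(2*z)*sin(2*z)/2 + exp(2*z)*cos(2*z)/2 − I.
Solving for I: (1 + 1)·I equals the remaining terms, so I = (1/2)·(exp(2*z)*sin(2*z)/2 + exp(2*z)*cos(2*z)/2).

exp(2*z)*sin(2*z)/4 + exp(2*z)*cos(2*z)/4 + C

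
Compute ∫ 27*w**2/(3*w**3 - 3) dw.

Let u = 3*w**3 - 3, so du = (9*w**2) dw.
Rewriting, the integral becomes 3·∫ 1/u du = 3·log(u).
Substituting back, u = 3*w**3 - 3.

3*log(3*w**3 - 3) + C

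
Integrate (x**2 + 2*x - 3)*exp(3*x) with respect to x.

Use integration by parts with u = x**2 + 2*x - 3, dv = exp(3*x) dx, so v = exp(3*x)/3.
Apply parts 2 times (tabular method): alternate signs, differentiate u down to 0, integrate dv up.

(9*x**2 + 12*x - 31)*exp(3*x)/27 + C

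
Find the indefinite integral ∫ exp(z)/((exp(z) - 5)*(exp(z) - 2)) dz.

log(exp(z) - 5)/3 - log(exp(z) - 2)/3 + C

Let u = e^z, du = e^z dz.
The integral becomes ∫ du/((u-5)(u-2)); decompose into partial fractions.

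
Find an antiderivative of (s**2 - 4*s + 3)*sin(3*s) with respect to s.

-s**2*cos(3*s)/3 + 2*s*sin(3*s)/9 + 4*s*cos(3*s)/3 - 4*sin(3*s)/9 - 25*cos(3*s)/27 + C

Use integration by parts with u = s**2 - 4*s + 3, dv = sin(3*s) ds, so v = -cos(3*s)/3.
Apply parts 2 times (tabular method): alternate signs, differentiate u down to 0, integrate dv up.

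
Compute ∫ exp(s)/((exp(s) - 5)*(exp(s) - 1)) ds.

log(exp(s) - 5)/4 - log(exp(s) - 1)/4 + C

Let u = e^s, du = e^s ds.
The integral becomes ∫ du/((u-1)(u-5)); decompose into partial fractions.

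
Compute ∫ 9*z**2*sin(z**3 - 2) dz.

-3*cos(z**3 - 2) + C

Let u = z**3 - 2, so du = (3*z**2) dz.
Rewriting, the integral becomes 3·∫ sin(u) du = 3·-cos(u).
Substituting back, u = z**3 - 2.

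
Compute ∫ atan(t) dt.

t*atan(t) - log(t**2 + 1)/2 + C

Use integration by parts with u = arctan(t), dv = dt.
Then du = 1/(t**2 + 1) dt.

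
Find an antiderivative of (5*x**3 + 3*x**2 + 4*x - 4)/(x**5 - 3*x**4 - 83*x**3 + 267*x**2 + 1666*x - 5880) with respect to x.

Factor the denominator: (x - 7)*(x - 5)*(x - 4)*(x + 6)*(x + 7).
Partial-fraction decomposition: -200/(231*(x + 7)) + 100/(143*(x + 6)) + 38/(33*(x - 4)) - 179/(66*(x - 5)) + 943/(546*(x - 7)).
Integrate each term: A/(x−a) contributes A·log|x−a|.

943*log(x - 7)/546 - 179*log(x - 5)/66 + 38*log(x - 4)/33 + 100*log(x + 6)/143 - 200*log(x + 7)/231 + C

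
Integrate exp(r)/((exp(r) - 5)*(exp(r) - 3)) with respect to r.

log(exp(r) - 5)/2 - log(exp(r) - 3)/2 + C

Let u = e^r, du = e^r dr.
The integral becomes ∫ du/((u-3)(u-5)); decompose into partial fractions.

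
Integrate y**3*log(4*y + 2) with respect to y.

y**4*log(4*y + 2)/4 - y**4/16 + y**3/24 - y**2/32 + y/32 - log(2*y + 1)/64 + C

Use integration by parts with u = log(4*y + 2), dv = y**3 dy.
Then du = 4/(4*y + 2) dy and v = y**4/4.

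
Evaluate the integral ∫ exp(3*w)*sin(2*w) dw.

Let I denote the integral. Integrate by parts with u = sin(2*w), dv = exp(3*w) dw, so v = exp(3*w)/3: I = exp(3*w)*sin(2*w)/3 − (2/3)·∫ exp(3*w)*cos(2*w) dw.
Apply parts again with u = cos(2*w), dv = exp(3*w) dw: ∫ exp(3*w)*cos(2*w) dw = exp(3*w)*cos(2*w)/3 + (2/3)·I. Substituting back brings back I: I = exp(3*w)*sin(2*w)/3 - 2*exp(3*w)*cos(2*w)/9 − (4/9)·I.
Solving for I: (1 + 4/9)·I equals the remaining terms, so I = (9/13)·(exp(3*w)*sin(2*w)/3 - 2*exp(3*w)*cos(2*w)/9).

3*exp(3*w)*sin(2*w)/13 - 2*exp(3*w)*cos(2*w)/13 + C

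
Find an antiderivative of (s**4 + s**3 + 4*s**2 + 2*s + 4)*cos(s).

s**4*sin(s) + s**3*sin(s) + 4*s**3*cos(s) - 8*s**2*sin(s) + 3*s**2*cos(s) - 4*s*sin(s) - 16*s*cos(s) + 20*sin(s) - 4*cos(s) + C

Use integration by parts with u = s**4 + s**3 + 4*s**2 + 2*s + 4, dv = cos(s) ds, so v = sin(s).
Apply parts 4 times (tabular method): alternate signs, differentiate u down to 0, integrate dv up.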